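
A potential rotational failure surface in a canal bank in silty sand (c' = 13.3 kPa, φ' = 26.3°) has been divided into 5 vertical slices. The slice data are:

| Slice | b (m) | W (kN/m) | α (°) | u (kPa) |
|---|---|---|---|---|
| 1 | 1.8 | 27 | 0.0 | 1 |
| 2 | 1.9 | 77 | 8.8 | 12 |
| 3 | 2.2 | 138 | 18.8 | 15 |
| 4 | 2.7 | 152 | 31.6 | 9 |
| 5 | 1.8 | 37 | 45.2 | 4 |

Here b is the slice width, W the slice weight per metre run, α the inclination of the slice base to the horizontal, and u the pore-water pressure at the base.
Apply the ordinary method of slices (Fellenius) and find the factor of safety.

Ordinary method of slices: FS = Σ[c'·Δl_i + (W_i cosα_i − u_i·Δl_i)·tanφ'] / Σ W_i sinα_i, with Δl_i = b_i / cosα_i.
Slice 1: Δl = 1.8/cos0.0° = 1.800 m; N'_1 = 27·cos0.0° − 1·1.800 = 25.2; c'Δl = 23.94; W sinα = 0.0
Slice 2: Δl = 1.9/cos8.8° = 1.923 m; N'_2 = 77·cos8.8° − 12·1.923 = 53.0; c'Δl = 25.57; W sinα = 11.8
Slice 3: Δl = 2.2/cos18.8° = 2.324 m; N'_3 = 138·cos18.8° − 15·2.324 = 95.8; c'Δl = 30.91; W sinα = 44.5
Slice 4: Δl = 2.7/cos31.6° = 3.170 m; N'_4 = 152·cos31.6° − 9·3.170 = 100.9; c'Δl = 42.16; W sinα = 79.6
Slice 5: Δl = 1.8/cos45.2° = 2.555 m; N'_5 = 37·cos45.2° − 4·2.555 = 15.9; c'Δl = 33.98; W sinα = 26.3
Σc'Δl = 156.6 kN/m; ΣN' = 290.8 kN/m; ΣW sinα = 162.2 kN/m
Resisting = 156.6 + 290.8·tan26.3° = 156.6 + 143.7 = 300.3 kN/m
FS = 300.3 / 162.2 = 1.852

FS = 1.85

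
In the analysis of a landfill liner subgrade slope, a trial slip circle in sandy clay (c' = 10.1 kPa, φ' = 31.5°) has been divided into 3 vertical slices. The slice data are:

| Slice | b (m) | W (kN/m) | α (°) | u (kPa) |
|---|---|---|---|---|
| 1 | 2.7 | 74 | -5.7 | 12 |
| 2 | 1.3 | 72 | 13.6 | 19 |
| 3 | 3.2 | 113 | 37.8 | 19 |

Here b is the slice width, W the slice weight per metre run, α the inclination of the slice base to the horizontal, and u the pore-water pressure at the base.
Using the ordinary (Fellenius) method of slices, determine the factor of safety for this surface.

Ordinary method of slices: FS = Σ[c'·Δl_i + (W_i cosα_i − u_i·Δl_i)·tanφ'] / Σ W_i sinα_i, with Δl_i = b_i / cosα_i.
Slice 1: Δl = 2.7/cos(-5.7°) = 2.713 m; N'_1 = 74·cos(-5.7°) − 12·2.713 = 41.1; c'Δl = 27.41; W sinα = -7.3
Slice 2: Δl = 1.3/cos13.6° = 1.338 m; N'_2 = 72·cos13.6° − 19·1.338 = 44.6; c'Δl = 13.51; W sinα = 16.9
Slice 3: Δl = 3.2/cos37.8° = 4.050 m; N'_3 = 113·cos37.8° − 19·4.050 = 12.3; c'Δl = 40.90; W sinα = 69.3
Σc'Δl = 81.8 kN/m; ΣN' = 98.0 kN/m; ΣW sinα = 78.8 kN/m
Resisting = 81.8 + 98.0·tan31.5° = 81.8 + 60.0 = 141.9 kN/m
FS = 141.9 / 78.8 = 1.799

FS = 1.80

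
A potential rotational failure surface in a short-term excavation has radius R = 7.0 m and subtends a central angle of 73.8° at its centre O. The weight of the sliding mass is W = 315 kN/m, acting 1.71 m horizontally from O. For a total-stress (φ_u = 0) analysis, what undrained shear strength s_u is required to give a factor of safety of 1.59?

s_u = 13.6 kPa

FS = s_u·L_a·R / (W·d), so s_u = FS·W·d / (L_a·R).
Arc length L_a = R·θ = 7.0·(73.8°·π/180) = 7.0·1.2881 = 9.02 m
s_u = 1.59·315·1.71 / (9.02·7.0) = 856.5 / 63.11 = 13.57 kPa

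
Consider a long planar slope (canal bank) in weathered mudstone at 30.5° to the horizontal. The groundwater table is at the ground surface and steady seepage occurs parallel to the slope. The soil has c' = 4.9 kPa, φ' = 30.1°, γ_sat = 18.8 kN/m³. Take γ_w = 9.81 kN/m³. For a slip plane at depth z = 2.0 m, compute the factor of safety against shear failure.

With seepage parallel to the slope and the water table at the surface, the effective normal stress on the slip plane uses the buoyant unit weight γ' = γ_sat − γ_w while the driving shear stress uses γ_sat:
FS = [c' + γ' z cos²β tanφ'] / [γ_sat z sinβ cosβ]
γ' = 18.8 − 9.81 = 8.99 kN/m³
Numerator = 4.9 + 8.99·2.0·cos²30.5°·tan30.1° = 4.9 + 8.99·2.0·0.7424·0.5797 = 12.638 kPa
Denominator = 18.8·2.0·sin30.5°·cos30.5° = 18.8·2.0·0.5075·0.8616 = 16.443 kPa
FS = 12.638 / 16.443 = 0.769

FS = 0.77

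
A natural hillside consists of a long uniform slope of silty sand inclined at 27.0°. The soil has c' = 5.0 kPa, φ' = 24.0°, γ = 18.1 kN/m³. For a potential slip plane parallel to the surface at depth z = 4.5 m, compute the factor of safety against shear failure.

For an infinite slope with a slip plane parallel to the surface (no pore pressure): FS = [c' + γz cos²β tanφ'] / [γz sinβ cosβ].
γz = 18.1·4.5 = 81.45 kN/m²
Numerator = 5.0 + 81.45·cos²27.0°·tan24.0° = 5.0 + 81.45·0.7939·0.4452 = 33.790 kPa
Denominator = 81.45·sin27.0°·cos27.0° = 81.45·0.4540·0.8910 = 32.947 kPa
FS = 33.790 / 32.947 = 1.026

FS = 1.03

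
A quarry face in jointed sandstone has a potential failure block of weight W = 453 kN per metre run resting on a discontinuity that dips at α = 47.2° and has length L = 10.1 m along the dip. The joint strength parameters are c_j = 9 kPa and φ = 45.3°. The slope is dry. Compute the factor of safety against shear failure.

Resolving the block weight along and normal to the plane and applying the Mohr–Coulomb strength on the joint:
N' = W cosα = 453·cos47.2° = 307.8 kN/m
Driving force T = W sinα = 453·sin47.2° = 332.4 kN/m
Resisting force R = c_j·L + N'·tanφ = 9·10.1 + 307.8·tan45.3° = 90.9 + 311.0 = 401.9 kN/m
FS = R / T = 401.9 / 332.4 = 1.209

FS = 1.21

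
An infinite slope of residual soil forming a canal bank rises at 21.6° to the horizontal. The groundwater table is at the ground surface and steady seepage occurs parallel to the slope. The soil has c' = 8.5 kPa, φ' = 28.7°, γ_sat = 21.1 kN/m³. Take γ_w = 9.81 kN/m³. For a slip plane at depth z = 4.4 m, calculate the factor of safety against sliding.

FS = 1.01

With seepage parallel to the slope and the water table at the surface, the effective normal stress on the slip plane uses the buoyant unit weight γ' = γ_sat − γ_w while the driving shear stress uses γ_sat:
FS = [c' + γ' z cos²β tanφ'] / [γ_sat z sinβ cosβ]
γ' = 21.1 − 9.81 = 11.29 kN/m³
Numerator = 8.5 + 11.29·4.4·cos²21.6°·tan28.7° = 8.5 + 11.29·4.4·0.8645·0.5475 = 32.011 kPa
Denominator = 21.1·4.4·sin21.6°·cos21.6° = 21.1·4.4·0.3681·0.9298 = 31.777 kPa
FS = 32.011 / 31.777 = 1.007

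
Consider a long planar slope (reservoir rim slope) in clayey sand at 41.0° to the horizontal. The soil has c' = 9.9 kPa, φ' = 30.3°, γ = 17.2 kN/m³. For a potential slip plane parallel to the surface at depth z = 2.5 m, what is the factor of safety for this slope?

FS = 1.14

For an infinite slope with a slip plane parallel to the surface (no pore pressure): FS = [c' + γz cos²β tanφ'] / [γz sinβ cosβ].
γz = 17.2·2.5 = 43.00 kN/m²
Numerator = 9.9 + 43.00·cos²41.0°·tan30.3° = 9.9 + 43.00·0.5696·0.5844 = 24.212 kPa
Denominator = 43.00·sin41.0°·cos41.0° = 43.00·0.6561·0.7547 = 21.291 kPa
FS = 24.212 / 21.291 = 1.137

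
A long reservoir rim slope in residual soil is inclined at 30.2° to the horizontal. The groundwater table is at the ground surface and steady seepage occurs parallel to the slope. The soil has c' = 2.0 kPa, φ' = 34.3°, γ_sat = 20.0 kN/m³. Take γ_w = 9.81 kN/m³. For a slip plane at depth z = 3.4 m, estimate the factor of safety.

With seepage parallel to the slope and the water table at the surface, the effective normal stress on the slip plane uses the buoyant unit weight γ' = γ_sat − γ_w while the driving shear stress uses γ_sat:
FS = [c' + γ' z cos²β tanφ'] / [γ_sat z sinβ cosβ]
γ' = 20.0 − 9.81 = 10.19 kN/m³
Numerator = 2.0 + 10.19·3.4·cos²30.2°·tan34.3° = 2.0 + 10.19·3.4·0.7470·0.6822 = 19.654 kPa
Denominator = 20.0·3.4·sin30.2°·cos30.2° = 20.0·3.4·0.5030·0.8643 = 29.563 kPa
FS = 19.654 / 29.563 = 0.665

FS = 0.66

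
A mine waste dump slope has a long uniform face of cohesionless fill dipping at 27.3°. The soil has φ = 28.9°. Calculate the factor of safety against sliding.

For a dry cohesionless infinite slope the factor of safety is FS = tanφ / tanβ.
FS = tan28.9° / tan27.3° = 0.5520 / 0.5161 = 1.070

FS = 1.07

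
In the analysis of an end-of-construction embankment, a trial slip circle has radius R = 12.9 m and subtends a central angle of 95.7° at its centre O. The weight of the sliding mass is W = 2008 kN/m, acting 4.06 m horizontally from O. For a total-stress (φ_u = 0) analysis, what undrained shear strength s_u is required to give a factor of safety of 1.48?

s_u = 43.4 kPa

FS = s_u·L_a·R / (W·d), so s_u = FS·W·d / (L_a·R).
Arc length L_a = R·θ = 12.9·(95.7°·π/180) = 12.9·1.6703 = 21.55 m
s_u = 1.48·2008·4.06 / (21.55·12.9) = 12065.7 / 277.95 = 43.41 kPa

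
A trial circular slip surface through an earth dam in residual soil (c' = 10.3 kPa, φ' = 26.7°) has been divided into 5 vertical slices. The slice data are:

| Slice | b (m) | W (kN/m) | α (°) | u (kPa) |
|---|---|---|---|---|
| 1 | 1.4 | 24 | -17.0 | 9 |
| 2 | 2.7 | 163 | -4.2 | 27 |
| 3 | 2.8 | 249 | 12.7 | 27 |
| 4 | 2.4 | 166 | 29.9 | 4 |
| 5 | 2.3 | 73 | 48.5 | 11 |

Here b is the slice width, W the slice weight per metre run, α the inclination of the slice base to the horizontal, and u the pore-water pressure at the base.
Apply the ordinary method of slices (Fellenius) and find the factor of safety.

FS = 1.97

Ordinary method of slices: FS = Σ[c'·Δl_i + (W_i cosα_i − u_i·Δl_i)·tanφ'] / Σ W_i sinα_i, with Δl_i = b_i / cosα_i.
Slice 1: Δl = 1.4/cos(-17.0°) = 1.464 m; N'_1 = 24·cos(-17.0°) − 9·1.464 = 9.8; c'Δl = 15.08; W sinα = -7.0
Slice 2: Δl = 2.7/cos(-4.2°) = 2.707 m; N'_2 = 163·cos(-4.2°) − 27·2.707 = 89.5; c'Δl = 27.88; W sinα = -11.9
Slice 3: Δl = 2.8/cos12.7° = 2.870 m; N'_3 = 249·cos12.7° − 27·2.870 = 165.4; c'Δl = 29.56; W sinα = 54.7
Slice 4: Δl = 2.4/cos29.9° = 2.768 m; N'_4 = 166·cos29.9° − 4·2.768 = 132.8; c'Δl = 28.52; W sinα = 82.7
Slice 5: Δl = 2.3/cos48.5° = 3.471 m; N'_5 = 73·cos48.5° − 11·3.471 = 10.2; c'Δl = 35.75; W sinα = 54.7
Σc'Δl = 136.8 kN/m; ΣN' = 407.7 kN/m; ΣW sinα = 173.2 kN/m
Resisting = 136.8 + 407.7·tan26.7° = 136.8 + 205.0 = 341.8 kN/m
FS = 341.8 / 173.2 = 1.974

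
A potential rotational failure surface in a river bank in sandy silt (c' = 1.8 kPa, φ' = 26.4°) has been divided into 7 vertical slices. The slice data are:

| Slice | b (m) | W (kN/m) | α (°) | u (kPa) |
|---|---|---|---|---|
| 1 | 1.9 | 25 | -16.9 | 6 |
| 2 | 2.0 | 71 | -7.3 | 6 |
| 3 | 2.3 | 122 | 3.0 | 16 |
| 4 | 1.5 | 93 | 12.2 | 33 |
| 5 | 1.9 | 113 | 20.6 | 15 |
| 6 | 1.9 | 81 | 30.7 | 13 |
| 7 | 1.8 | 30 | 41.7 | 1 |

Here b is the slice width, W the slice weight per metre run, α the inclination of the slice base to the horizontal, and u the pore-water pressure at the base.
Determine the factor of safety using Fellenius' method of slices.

Ordinary method of slices: FS = Σ[c'·Δl_i + (W_i cosα_i − u_i·Δl_i)·tanφ'] / Σ W_i sinα_i, with Δl_i = b_i / cosα_i.
Slice 1: Δl = 1.9/cos(-16.9°) = 1.986 m; N'_1 = 25·cos(-16.9°) − 6·1.986 = 12.0; c'Δl = 3.57; W sinα = -7.3
Slice 2: Δl = 2.0/cos(-7.3°) = 2.016 m; N'_2 = 71·cos(-7.3°) − 6·2.016 = 58.3; c'Δl = 3.63; W sinα = -9.0
Slice 3: Δl = 2.3/cos3.0° = 2.303 m; N'_3 = 122·cos3.0° − 16·2.303 = 85.0; c'Δl = 4.15; W sinα = 6.4
Slice 4: Δl = 1.5/cos12.2° = 1.535 m; N'_4 = 93·cos12.2° − 33·1.535 = 40.3; c'Δl = 2.76; W sinα = 19.7
Slice 5: Δl = 1.9/cos20.6° = 2.030 m; N'_5 = 113·cos20.6° − 15·2.030 = 75.3; c'Δl = 3.65; W sinα = 39.8
Slice 6: Δl = 1.9/cos30.7° = 2.210 m; N'_6 = 81·cos30.7° − 13·2.210 = 40.9; c'Δl = 3.98; W sinα = 41.4
Slice 7: Δl = 1.8/cos41.7° = 2.411 m; N'_7 = 30·cos41.7° − 1·2.411 = 20.0; c'Δl = 4.34; W sinα = 20.0
Σc'Δl = 26.1 kN/m; ΣN' = 331.8 kN/m; ΣW sinα = 110.8 kN/m
Resisting = 26.1 + 331.8·tan26.4° = 26.1 + 164.7 = 190.8 kN/m
FS = 190.8 / 110.8 = 1.722

FS = 1.72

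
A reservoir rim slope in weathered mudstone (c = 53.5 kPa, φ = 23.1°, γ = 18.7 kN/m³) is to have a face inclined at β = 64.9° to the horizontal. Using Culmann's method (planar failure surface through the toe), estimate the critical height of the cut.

Culmann's analysis gives the critical failure plane at α_cr = (β + φ)/2 = (64.9 + 23.1)/2 = 44.0°, and the critical height
H_c = (4c/γ) · sinβ cosφ / [1 − cos(β − φ)]
    = (4·53.5/18.7) · sin64.9°·cos23.1° / [1 − cos(41.8°)]
    = 11.444 · 0.9056·0.9198 / [1 − 0.7455]
    = 11.444 · 0.8330 / 0.2545
    = 37.45 m

H_c = 37.45 m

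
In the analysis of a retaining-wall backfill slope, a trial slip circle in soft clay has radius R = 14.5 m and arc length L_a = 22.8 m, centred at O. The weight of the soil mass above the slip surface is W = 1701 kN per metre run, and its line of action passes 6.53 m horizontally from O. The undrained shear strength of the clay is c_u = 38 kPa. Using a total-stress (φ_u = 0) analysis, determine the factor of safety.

FS = 1.13

Taking moments about the centre O, the resisting moment is provided by the undrained shear strength acting along the arc:
M_R = c_u·L_a·R = 38·22.80·14.5 = 12562.8 kN·m/m
M_D = W·d = 1701·6.53 = 11107.5 kN·m/m
FS = M_R / M_D = 12562.8 / 11107.5 = 1.131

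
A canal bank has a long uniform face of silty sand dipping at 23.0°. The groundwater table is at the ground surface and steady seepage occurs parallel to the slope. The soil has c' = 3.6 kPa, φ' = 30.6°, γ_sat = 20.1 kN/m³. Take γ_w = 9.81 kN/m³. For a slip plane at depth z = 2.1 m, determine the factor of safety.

With seepage parallel to the slope and the water table at the surface, the effective normal stress on the slip plane uses the buoyant unit weight γ' = γ_sat − γ_w while the driving shear stress uses γ_sat:
FS = [c' + γ' z cos²β tanφ'] / [γ_sat z sinβ cosβ]
γ' = 20.1 − 9.81 = 10.29 kN/m³
Numerator = 3.6 + 10.29·2.1·cos²23.0°·tan30.6° = 3.6 + 10.29·2.1·0.8473·0.5914 = 14.428 kPa
Denominator = 20.1·2.1·sin23.0°·cos23.0° = 20.1·2.1·0.3907·0.9205 = 15.182 kPa
FS = 14.428 / 15.182 = 0.950

FS = 0.95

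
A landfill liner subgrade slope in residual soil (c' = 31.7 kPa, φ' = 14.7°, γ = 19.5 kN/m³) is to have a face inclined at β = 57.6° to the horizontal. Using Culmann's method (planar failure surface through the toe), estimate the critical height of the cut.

H_c = 19.86 m

Culmann's analysis gives the critical failure plane at α_cr = (β + φ')/2 = (57.6 + 14.7)/2 = 36.1°, and the critical height
H_c = (4c'/γ) · sinβ cosφ' / [1 − cos(β − φ')]
    = (4·31.7/19.5) · sin57.6°·cos14.7° / [1 − cos(42.9°)]
    = 6.503 · 0.8443·0.9673 / [1 − 0.7325]
    = 6.503 · 0.8167 / 0.2675
    = 19.86 m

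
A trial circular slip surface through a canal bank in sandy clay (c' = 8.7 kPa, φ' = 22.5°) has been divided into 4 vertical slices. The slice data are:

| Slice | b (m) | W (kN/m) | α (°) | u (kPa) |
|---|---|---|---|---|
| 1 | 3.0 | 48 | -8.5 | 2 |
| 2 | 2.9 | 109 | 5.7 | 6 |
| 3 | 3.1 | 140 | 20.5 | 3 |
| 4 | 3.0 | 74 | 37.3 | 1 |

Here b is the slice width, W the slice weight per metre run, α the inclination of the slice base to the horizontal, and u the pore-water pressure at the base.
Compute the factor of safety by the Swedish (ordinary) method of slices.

Ordinary method of slices: FS = Σ[c'·Δl_i + (W_i cosα_i − u_i·Δl_i)·tanφ'] / Σ W_i sinα_i, with Δl_i = b_i / cosα_i.
Slice 1: Δl = 3.0/cos(-8.5°) = 3.033 m; N'_1 = 48·cos(-8.5°) − 2·3.033 = 41.4; c'Δl = 26.39; W sinα = -7.1
Slice 2: Δl = 2.9/cos5.7° = 2.914 m; N'_2 = 109·cos5.7° − 6·2.914 = 91.0; c'Δl = 25.36; W sinα = 10.8
Slice 3: Δl = 3.1/cos20.5° = 3.310 m; N'_3 = 140·cos20.5° − 3·3.310 = 121.2; c'Δl = 28.79; W sinα = 49.0
Slice 4: Δl = 3.0/cos37.3° = 3.771 m; N'_4 = 74·cos37.3° − 1·3.771 = 55.1; c'Δl = 32.81; W sinα = 44.8
Σc'Δl = 113.3 kN/m; ΣN' = 308.7 kN/m; ΣW sinα = 97.6 kN/m
Resisting = 113.3 + 308.7·tan22.5° = 113.3 + 127.9 = 241.2 kN/m
FS = 241.2 / 97.6 = 2.471

FS = 2.47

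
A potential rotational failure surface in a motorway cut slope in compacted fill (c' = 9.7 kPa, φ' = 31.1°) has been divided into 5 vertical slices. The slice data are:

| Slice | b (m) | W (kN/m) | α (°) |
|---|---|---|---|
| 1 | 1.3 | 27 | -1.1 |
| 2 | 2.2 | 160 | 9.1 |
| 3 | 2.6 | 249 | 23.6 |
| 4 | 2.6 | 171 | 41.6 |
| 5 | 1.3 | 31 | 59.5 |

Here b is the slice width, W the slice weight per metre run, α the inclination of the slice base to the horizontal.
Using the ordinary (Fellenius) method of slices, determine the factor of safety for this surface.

Ordinary method of slices: FS = Σ[c'·Δl_i + (W_i cosα_i)·tanφ'] / Σ W_i sinα_i, with Δl_i = b_i / cosα_i.
Slice 1: Δl = 1.3/cos(-1.1°) = 1.300 m; N'_1 = 27·cos(-1.1°) = 27.0; c'Δl = 12.61; W sinα = -0.5
Slice 2: Δl = 2.2/cos9.1° = 2.228 m; N'_2 = 160·cos9.1° = 158.0; c'Δl = 21.61; W sinα = 25.3
Slice 3: Δl = 2.6/cos23.6° = 2.837 m; N'_3 = 249·cos23.6° = 228.2; c'Δl = 27.52; W sinα = 99.7
Slice 4: Δl = 2.6/cos41.6° = 3.477 m; N'_4 = 171·cos41.6° = 127.9; c'Δl = 33.73; W sinα = 113.5
Slice 5: Δl = 1.3/cos59.5° = 2.561 m; N'_5 = 31·cos59.5° = 15.7; c'Δl = 24.85; W sinα = 26.7
Σc'Δl = 120.3 kN/m; ΣN' = 556.8 kN/m; ΣW sinα = 264.7 kN/m
Resisting = 120.3 + 556.8·tan31.1° = 120.3 + 335.9 = 456.2 kN/m
FS = 456.2 / 264.7 = 1.723

FS = 1.72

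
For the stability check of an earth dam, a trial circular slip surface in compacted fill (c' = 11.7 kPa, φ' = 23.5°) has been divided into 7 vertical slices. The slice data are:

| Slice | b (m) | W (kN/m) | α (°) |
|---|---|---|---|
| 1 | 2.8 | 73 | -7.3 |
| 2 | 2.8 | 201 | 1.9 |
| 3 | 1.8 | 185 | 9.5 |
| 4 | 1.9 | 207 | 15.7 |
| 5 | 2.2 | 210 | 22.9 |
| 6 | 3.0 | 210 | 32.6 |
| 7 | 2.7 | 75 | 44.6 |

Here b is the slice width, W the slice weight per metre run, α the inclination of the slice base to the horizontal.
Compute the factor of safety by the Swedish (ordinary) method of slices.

Ordinary method of slices: FS = Σ[c'·Δl_i + (W_i cosα_i)·tanφ'] / Σ W_i sinα_i, with Δl_i = b_i / cosα_i.
Slice 1: Δl = 2.8/cos(-7.3°) = 2.823 m; N'_1 = 73·cos(-7.3°) = 72.4; c'Δl = 33.03; W sinα = -9.3
Slice 2: Δl = 2.8/cos1.9° = 2.802 m; N'_2 = 201·cos1.9° = 200.9; c'Δl = 32.78; W sinα = 6.7
Slice 3: Δl = 1.8/cos9.5° = 1.825 m; N'_3 = 185·cos9.5° = 182.5; c'Δl = 21.35; W sinα = 30.5
Slice 4: Δl = 1.9/cos15.7° = 1.974 m; N'_4 = 207·cos15.7° = 199.3; c'Δl = 23.09; W sinα = 56.0
Slice 5: Δl = 2.2/cos22.9° = 2.388 m; N'_5 = 210·cos22.9° = 193.4; c'Δl = 27.94; W sinα = 81.7
Slice 6: Δl = 3.0/cos32.6° = 3.561 m; N'_6 = 210·cos32.6° = 176.9; c'Δl = 41.66; W sinα = 113.1
Slice 7: Δl = 2.7/cos44.6° = 3.792 m; N'_7 = 75·cos44.6° = 53.4; c'Δl = 44.37; W sinα = 52.7
Σc'Δl = 224.2 kN/m; ΣN' = 1078.8 kN/m; ΣW sinα = 331.5 kN/m
Resisting = 224.2 + 1078.8·tan23.5° = 224.2 + 469.1 = 693.3 kN/m
FS = 693.3 / 331.5 = 2.092

FS = 2.09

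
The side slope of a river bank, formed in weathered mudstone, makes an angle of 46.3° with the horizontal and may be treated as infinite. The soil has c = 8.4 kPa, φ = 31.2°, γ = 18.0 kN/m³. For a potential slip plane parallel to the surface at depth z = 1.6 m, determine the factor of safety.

For an infinite slope with a slip plane parallel to the surface (no pore pressure): FS = [c + γz cos²β tanφ] / [γz sinβ cosβ].
γz = 18.0·1.6 = 28.80 kN/m²
Numerator = 8.4 + 28.80·cos²46.3°·tan31.2° = 8.4 + 28.80·0.4773·0.6056 = 16.725 kPa
Denominator = 28.80·sin46.3°·cos46.3° = 28.80·0.7230·0.6909 = 14.385 kPa
FS = 16.725 / 14.385 = 1.163

FS = 1.16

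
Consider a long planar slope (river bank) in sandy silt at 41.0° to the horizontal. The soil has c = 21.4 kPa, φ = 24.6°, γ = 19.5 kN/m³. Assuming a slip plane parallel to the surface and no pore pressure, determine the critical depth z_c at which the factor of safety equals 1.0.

z_c = 4.68 m

Setting FS = 1.00 in FS = [c + γz cos²β tanφ] / [γz sinβ cosβ] and solving for z:
z = c / [γ cosβ (FS·sinβ − cosβ·tanφ)]
  = 21.4 / [19.5·cos41.0°·(1.00·sin41.0° − cos41.0°·tan24.6°)]
  = 21.4 / [19.5·0.7547·(1.00·0.6561 − 0.7547·0.4578)]
  = 21.4 / 4.5700 = 4.683 m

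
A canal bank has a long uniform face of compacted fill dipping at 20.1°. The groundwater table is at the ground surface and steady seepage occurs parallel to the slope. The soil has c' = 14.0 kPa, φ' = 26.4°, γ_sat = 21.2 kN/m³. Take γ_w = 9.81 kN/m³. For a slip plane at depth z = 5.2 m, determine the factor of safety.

With seepage parallel to the slope and the water table at the surface, the effective normal stress on the slip plane uses the buoyant unit weight γ' = γ_sat − γ_w while the driving shear stress uses γ_sat:
FS = [c' + γ' z cos²β tanφ'] / [γ_sat z sinβ cosβ]
γ' = 21.2 − 9.81 = 11.39 kN/m³
Numerator = 14.0 + 11.39·5.2·cos²20.1°·tan26.4° = 14.0 + 11.39·5.2·0.8819·0.4964 = 39.929 kPa
Denominator = 21.2·5.2·sin20.1°·cos20.1° = 21.2·5.2·0.3437·0.9391 = 35.578 kPa
FS = 39.929 / 35.578 = 1.122

FS = 1.12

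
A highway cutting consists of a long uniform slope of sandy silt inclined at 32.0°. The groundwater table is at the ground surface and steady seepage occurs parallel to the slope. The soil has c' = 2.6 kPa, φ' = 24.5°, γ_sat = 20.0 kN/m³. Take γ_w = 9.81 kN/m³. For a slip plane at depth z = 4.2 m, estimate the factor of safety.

FS = 0.44

With seepage parallel to the slope and the water table at the surface, the effective normal stress on the slip plane uses the buoyant unit weight γ' = γ_sat − γ_w while the driving shear stress uses γ_sat:
FS = [c' + γ' z cos²β tanφ'] / [γ_sat z sinβ cosβ]
γ' = 20.0 − 9.81 = 10.19 kN/m³
Numerator = 2.6 + 10.19·4.2·cos²32.0°·tan24.5° = 2.6 + 10.19·4.2·0.7192·0.4557 = 16.627 kPa
Denominator = 20.0·4.2·sin32.0°·cos32.0° = 20.0·4.2·0.5299·0.8480 = 37.749 kPa
FS = 16.627 / 37.749 = 0.440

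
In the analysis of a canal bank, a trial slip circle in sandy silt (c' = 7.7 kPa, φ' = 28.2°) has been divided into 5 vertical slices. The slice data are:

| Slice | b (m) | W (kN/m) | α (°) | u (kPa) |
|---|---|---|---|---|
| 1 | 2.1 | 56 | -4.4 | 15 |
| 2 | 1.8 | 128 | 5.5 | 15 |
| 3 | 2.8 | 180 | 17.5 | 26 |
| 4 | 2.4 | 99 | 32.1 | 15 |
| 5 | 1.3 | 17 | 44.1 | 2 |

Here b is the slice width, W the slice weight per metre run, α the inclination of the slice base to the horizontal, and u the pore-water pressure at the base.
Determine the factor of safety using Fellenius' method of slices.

Ordinary method of slices: FS = Σ[c'·Δl_i + (W_i cosα_i − u_i·Δl_i)·tanφ'] / Σ W_i sinα_i, with Δl_i = b_i / cosα_i.
Slice 1: Δl = 2.1/cos(-4.4°) = 2.106 m; N'_1 = 56·cos(-4.4°) − 15·2.106 = 24.2; c'Δl = 16.22; W sinα = -4.3
Slice 2: Δl = 1.8/cos5.5° = 1.808 m; N'_2 = 128·cos5.5° − 15·1.808 = 100.3; c'Δl = 13.92; W sinα = 12.3
Slice 3: Δl = 2.8/cos17.5° = 2.936 m; N'_3 = 180·cos17.5° − 26·2.936 = 95.3; c'Δl = 22.61; W sinα = 54.1
Slice 4: Δl = 2.4/cos32.1° = 2.833 m; N'_4 = 99·cos32.1° − 15·2.833 = 41.4; c'Δl = 21.82; W sinα = 52.6
Slice 5: Δl = 1.3/cos44.1° = 1.810 m; N'_5 = 17·cos44.1° − 2·1.810 = 8.6; c'Δl = 13.94; W sinα = 11.8
Σc'Δl = 88.5 kN/m; ΣN' = 269.8 kN/m; ΣW sinα = 126.5 kN/m
Resisting = 88.5 + 269.8·tan28.2° = 88.5 + 144.7 = 233.2 kN/m
FS = 233.2 / 126.5 = 1.843

FS = 1.84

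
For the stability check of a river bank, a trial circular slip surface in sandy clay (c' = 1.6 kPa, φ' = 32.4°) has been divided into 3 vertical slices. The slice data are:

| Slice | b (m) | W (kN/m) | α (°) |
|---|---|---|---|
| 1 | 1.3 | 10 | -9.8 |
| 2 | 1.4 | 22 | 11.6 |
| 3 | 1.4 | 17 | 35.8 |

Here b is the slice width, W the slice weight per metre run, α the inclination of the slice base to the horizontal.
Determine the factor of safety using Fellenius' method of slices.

FS = 2.83

Ordinary method of slices: FS = Σ[c'·Δl_i + (W_i cosα_i)·tanφ'] / Σ W_i sinα_i, with Δl_i = b_i / cosα_i.
Slice 1: Δl = 1.3/cos(-9.8°) = 1.319 m; N'_1 = 10·cos(-9.8°) = 9.9; c'Δl = 2.11; W sinα = -1.7
Slice 2: Δl = 1.4/cos11.6° = 1.429 m; N'_2 = 22·cos11.6° = 21.6; c'Δl = 2.29; W sinα = 4.4
Slice 3: Δl = 1.4/cos35.8° = 1.726 m; N'_3 = 17·cos35.8° = 13.8; c'Δl = 2.76; W sinα = 9.9
Σc'Δl = 7.2 kN/m; ΣN' = 45.2 kN/m; ΣW sinα = 12.7 kN/m
Resisting = 7.2 + 45.2·tan32.4° = 7.2 + 28.7 = 35.8 kN/m
FS = 35.8 / 12.7 = 2.830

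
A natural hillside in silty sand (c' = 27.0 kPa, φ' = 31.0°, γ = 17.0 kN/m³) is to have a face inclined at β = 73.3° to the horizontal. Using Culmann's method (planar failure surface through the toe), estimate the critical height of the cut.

H_c = 20.03 m

Culmann's analysis gives the critical failure plane at α_cr = (β + φ')/2 = (73.3 + 31.0)/2 = 52.1°, and the critical height
H_c = (4c'/γ) · sinβ cosφ' / [1 − cos(β − φ')]
    = (4·27.0/17.0) · sin73.3°·cos31.0° / [1 − cos(42.3°)]
    = 6.353 · 0.9578·0.8572 / [1 − 0.7396]
    = 6.353 · 0.8210 / 0.2604
    = 20.03 m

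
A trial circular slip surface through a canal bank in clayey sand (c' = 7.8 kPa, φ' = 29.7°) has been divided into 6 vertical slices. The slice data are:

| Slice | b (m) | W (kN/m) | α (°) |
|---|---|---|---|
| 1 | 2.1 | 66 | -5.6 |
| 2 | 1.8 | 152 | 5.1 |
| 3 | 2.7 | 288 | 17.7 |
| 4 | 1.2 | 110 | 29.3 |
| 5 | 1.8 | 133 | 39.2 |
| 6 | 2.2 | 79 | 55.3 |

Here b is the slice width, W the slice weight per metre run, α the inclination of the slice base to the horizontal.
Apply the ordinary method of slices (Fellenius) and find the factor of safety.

Ordinary method of slices: FS = Σ[c'·Δl_i + (W_i cosα_i)·tanφ'] / Σ W_i sinα_i, with Δl_i = b_i / cosα_i.
Slice 1: Δl = 2.1/cos(-5.6°) = 2.110 m; N'_1 = 66·cos(-5.6°) = 65.7; c'Δl = 16.46; W sinα = -6.4
Slice 2: Δl = 1.8/cos5.1° = 1.807 m; N'_2 = 152·cos5.1° = 151.4; c'Δl = 14.10; W sinα = 13.5
Slice 3: Δl = 2.7/cos17.7° = 2.834 m; N'_3 = 288·cos17.7° = 274.4; c'Δl = 22.11; W sinα = 87.6
Slice 4: Δl = 1.2/cos29.3° = 1.376 m; N'_4 = 110·cos29.3° = 95.9; c'Δl = 10.73; W sinα = 53.8
Slice 5: Δl = 1.8/cos39.2° = 2.323 m; N'_5 = 133·cos39.2° = 103.1; c'Δl = 18.12; W sinα = 84.1
Slice 6: Δl = 2.2/cos55.3° = 3.865 m; N'_6 = 79·cos55.3° = 45.0; c'Δl = 30.14; W sinα = 64.9
Σc'Δl = 111.7 kN/m; ΣN' = 735.4 kN/m; ΣW sinα = 297.5 kN/m
Resisting = 111.7 + 735.4·tan29.7° = 111.7 + 419.5 = 531.1 kN/m
FS = 531.1 / 297.5 = 1.785

FS = 1.79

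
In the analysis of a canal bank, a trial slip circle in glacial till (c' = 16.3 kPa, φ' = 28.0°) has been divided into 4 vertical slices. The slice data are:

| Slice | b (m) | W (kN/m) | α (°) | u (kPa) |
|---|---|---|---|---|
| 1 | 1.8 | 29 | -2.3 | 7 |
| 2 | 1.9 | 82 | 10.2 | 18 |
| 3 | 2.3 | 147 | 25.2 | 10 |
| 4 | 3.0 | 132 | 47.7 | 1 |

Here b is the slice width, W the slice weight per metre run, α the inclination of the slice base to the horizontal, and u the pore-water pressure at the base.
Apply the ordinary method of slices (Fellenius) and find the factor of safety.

FS = 1.79

Ordinary method of slices: FS = Σ[c'·Δl_i + (W_i cosα_i − u_i·Δl_i)·tanφ'] / Σ W_i sinα_i, with Δl_i = b_i / cosα_i.
Slice 1: Δl = 1.8/cos(-2.3°) = 1.801 m; N'_1 = 29·cos(-2.3°) − 7·1.801 = 16.4; c'Δl = 29.36; W sinα = -1.2
Slice 2: Δl = 1.9/cos10.2° = 1.931 m; N'_2 = 82·cos10.2° − 18·1.931 = 46.0; c'Δl = 31.47; W sinα = 14.5
Slice 3: Δl = 2.3/cos25.2° = 2.542 m; N'_3 = 147·cos25.2° − 10·2.542 = 107.6; c'Δl = 41.43; W sinα = 62.6
Slice 4: Δl = 3.0/cos47.7° = 4.458 m; N'_4 = 132·cos47.7° − 1·4.458 = 84.4; c'Δl = 72.66; W sinα = 97.6
Σc'Δl = 174.9 kN/m; ΣN' = 254.3 kN/m; ΣW sinα = 173.6 kN/m
Resisting = 174.9 + 254.3·tan28.0° = 174.9 + 135.2 = 310.1 kN/m
FS = 310.1 / 173.6 = 1.787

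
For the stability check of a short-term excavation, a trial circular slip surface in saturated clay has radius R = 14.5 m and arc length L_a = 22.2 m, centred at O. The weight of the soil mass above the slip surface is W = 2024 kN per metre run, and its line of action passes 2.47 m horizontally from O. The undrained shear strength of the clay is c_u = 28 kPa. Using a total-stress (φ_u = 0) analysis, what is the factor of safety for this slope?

Taking moments about the centre O, the resisting moment is provided by the undrained shear strength acting along the arc:
M_R = c_u·L_a·R = 28·22.20·14.5 = 9013.2 kN·m/m
M_D = W·d = 2024·2.47 = 4999.3 kN·m/m
FS = M_R / M_D = 9013.2 / 4999.3 = 1.803

FS = 1.80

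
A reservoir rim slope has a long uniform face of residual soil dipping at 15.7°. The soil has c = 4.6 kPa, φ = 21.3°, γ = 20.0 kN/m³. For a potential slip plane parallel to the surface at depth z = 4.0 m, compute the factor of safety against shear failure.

For an infinite slope with a slip plane parallel to the surface (no pore pressure): FS = [c + γz cos²β tanφ] / [γz sinβ cosβ].
γz = 20.0·4.0 = 80.00 kN/m²
Numerator = 4.6 + 80.00·cos²15.7°·tan21.3° = 4.6 + 80.00·0.9268·0.3899 = 33.507 kPa
Denominator = 80.00·sin15.7°·cos15.7° = 80.00·0.2706·0.9627 = 20.840 kPa
FS = 33.507 / 20.840 = 1.608

FS = 1.61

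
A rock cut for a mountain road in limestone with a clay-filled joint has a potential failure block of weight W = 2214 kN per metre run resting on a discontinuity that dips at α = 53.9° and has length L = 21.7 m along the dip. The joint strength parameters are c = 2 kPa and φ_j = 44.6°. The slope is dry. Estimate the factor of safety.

Resolving the block weight along and normal to the plane and applying the Mohr–Coulomb strength on the joint:
N' = W cosα = 2214·cos53.9° = 1304.5 kN/m
Driving force T = W sinα = 2214·sin53.9° = 1788.9 kN/m
Resisting force R = c·L + N'·tanφ_j = 2·21.7 + 1304.5·tan44.6° = 43.4 + 1286.4 = 1329.8 kN/m
FS = R / T = 1329.8 / 1788.9 = 0.743

FS = 0.74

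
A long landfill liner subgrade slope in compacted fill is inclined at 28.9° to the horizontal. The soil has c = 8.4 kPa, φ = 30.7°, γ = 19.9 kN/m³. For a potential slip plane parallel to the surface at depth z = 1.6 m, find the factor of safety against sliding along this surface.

FS = 1.70

For an infinite slope with a slip plane parallel to the surface (no pore pressure): FS = [c + γz cos²β tanφ] / [γz sinβ cosβ].
γz = 19.9·1.6 = 31.84 kN/m²
Numerator = 8.4 + 31.84·cos²28.9°·tan30.7° = 8.4 + 31.84·0.7664·0.5938 = 22.890 kPa
Denominator = 31.84·sin28.9°·cos28.9° = 31.84·0.4833·0.8755 = 13.471 kPa
FS = 22.890 / 13.471 = 1.699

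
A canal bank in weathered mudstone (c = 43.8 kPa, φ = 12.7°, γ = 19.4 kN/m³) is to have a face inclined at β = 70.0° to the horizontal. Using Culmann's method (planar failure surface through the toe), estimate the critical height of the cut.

H_c = 18.01 m

Culmann's analysis gives the critical failure plane at α_cr = (β + φ)/2 = (70.0 + 12.7)/2 = 41.4°, and the critical height
H_c = (4c/γ) · sinβ cosφ / [1 − cos(β − φ)]
    = (4·43.8/19.4) · sin70.0°·cos12.7° / [1 − cos(57.3°)]
    = 9.031 · 0.9397·0.9755 / [1 − 0.5402]
    = 9.031 · 0.9167 / 0.4598
    = 18.01 m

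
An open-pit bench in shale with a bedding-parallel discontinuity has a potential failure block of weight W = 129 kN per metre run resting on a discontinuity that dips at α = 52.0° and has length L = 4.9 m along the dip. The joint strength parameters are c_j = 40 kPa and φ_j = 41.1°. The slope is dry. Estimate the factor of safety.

Resolving the block weight along and normal to the plane and applying the Mohr–Coulomb strength on the joint:
N' = W cosα = 129·cos52.0° = 79.4 kN/m
Driving force T = W sinα = 129·sin52.0° = 101.7 kN/m
Resisting force R = c_j·L + N'·tanφ_j = 40·4.9 + 79.4·tan41.1° = 196.0 + 69.3 = 265.3 kN/m
FS = R / T = 265.3 / 101.7 = 2.610

FS = 2.61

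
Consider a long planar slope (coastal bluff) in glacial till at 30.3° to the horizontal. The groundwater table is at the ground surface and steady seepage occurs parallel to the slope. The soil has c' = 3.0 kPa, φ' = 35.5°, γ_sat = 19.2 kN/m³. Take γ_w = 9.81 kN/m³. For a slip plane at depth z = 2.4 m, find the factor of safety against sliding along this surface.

With seepage parallel to the slope and the water table at the surface, the effective normal stress on the slip plane uses the buoyant unit weight γ' = γ_sat − γ_w while the driving shear stress uses γ_sat:
FS = [c' + γ' z cos²β tanφ'] / [γ_sat z sinβ cosβ]
γ' = 19.2 − 9.81 = 9.39 kN/m³
Numerator = 3.0 + 9.39·2.4·cos²30.3°·tan35.5° = 3.0 + 9.39·2.4·0.7455·0.7133 = 14.983 kPa
Denominator = 19.2·2.4·sin30.3°·cos30.3° = 19.2·2.4·0.5045·0.8634 = 20.073 kPa
FS = 14.983 / 20.073 = 0.746

FS = 0.75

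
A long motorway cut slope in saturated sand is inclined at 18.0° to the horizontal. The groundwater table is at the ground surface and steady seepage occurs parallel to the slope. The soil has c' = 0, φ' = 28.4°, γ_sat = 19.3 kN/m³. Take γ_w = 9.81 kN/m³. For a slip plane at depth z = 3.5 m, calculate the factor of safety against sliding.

FS = 0.82

With seepage parallel to the slope and the water table at the surface, the effective normal stress on the slip plane uses the buoyant unit weight γ' = γ_sat − γ_w while the driving shear stress uses γ_sat:
FS = [c' + γ' z cos²β tanφ'] / [γ_sat z sinβ cosβ]
(For c' = 0 this reduces to FS = (γ'/γ_sat)·tanφ'/tanβ.)
γ' = 19.3 − 9.81 = 9.49 kN/m³
Numerator = 0.0 + 9.49·3.5·cos²18.0°·tan28.4° = 0.0 + 9.49·3.5·0.9045·0.5407 = 16.244 kPa
Denominator = 19.3·3.5·sin18.0°·cos18.0° = 19.3·3.5·0.3090·0.9511 = 19.852 kPa
FS = 16.244 / 19.852 = 0.818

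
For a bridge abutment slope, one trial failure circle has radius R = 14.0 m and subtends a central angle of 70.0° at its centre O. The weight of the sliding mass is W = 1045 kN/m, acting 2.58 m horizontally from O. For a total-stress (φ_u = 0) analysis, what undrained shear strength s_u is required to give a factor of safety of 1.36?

FS = s_u·L_a·R / (W·d), so s_u = FS·W·d / (L_a·R).
Arc length L_a = R·θ = 14.0·(70.0°·π/180) = 14.0·1.2217 = 17.10 m
s_u = 1.36·1045·2.58 / (17.10·14.0) = 3666.7 / 239.46 = 15.31 kPa

s_u = 15.3 kPa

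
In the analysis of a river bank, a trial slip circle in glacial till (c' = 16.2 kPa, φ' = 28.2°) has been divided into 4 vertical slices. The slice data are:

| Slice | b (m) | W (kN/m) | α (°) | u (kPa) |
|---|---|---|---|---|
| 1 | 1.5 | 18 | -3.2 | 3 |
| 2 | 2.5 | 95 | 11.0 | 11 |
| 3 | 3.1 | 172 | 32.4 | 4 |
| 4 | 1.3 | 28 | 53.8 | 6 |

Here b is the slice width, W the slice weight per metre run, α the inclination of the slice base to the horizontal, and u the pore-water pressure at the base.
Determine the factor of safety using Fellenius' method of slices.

FS = 2.08

Ordinary method of slices: FS = Σ[c'·Δl_i + (W_i cosα_i − u_i·Δl_i)·tanφ'] / Σ W_i sinα_i, with Δl_i = b_i / cosα_i.
Slice 1: Δl = 1.5/cos(-3.2°) = 1.502 m; N'_1 = 18·cos(-3.2°) − 3·1.502 = 13.5; c'Δl = 24.34; W sinα = -1.0
Slice 2: Δl = 2.5/cos11.0° = 2.547 m; N'_2 = 95·cos11.0° − 11·2.547 = 65.2; c'Δl = 41.26; W sinα = 18.1
Slice 3: Δl = 3.1/cos32.4° = 3.672 m; N'_3 = 172·cos32.4° − 4·3.672 = 130.5; c'Δl = 59.48; W sinα = 92.2
Slice 4: Δl = 1.3/cos53.8° = 2.201 m; N'_4 = 28·cos53.8° − 6·2.201 = 3.3; c'Δl = 35.66; W sinα = 22.6
Σc'Δl = 160.7 kN/m; ΣN' = 212.6 kN/m; ΣW sinα = 131.9 kN/m
Resisting = 160.7 + 212.6·tan28.2° = 160.7 + 114.0 = 274.7 kN/m
FS = 274.7 / 131.9 = 2.083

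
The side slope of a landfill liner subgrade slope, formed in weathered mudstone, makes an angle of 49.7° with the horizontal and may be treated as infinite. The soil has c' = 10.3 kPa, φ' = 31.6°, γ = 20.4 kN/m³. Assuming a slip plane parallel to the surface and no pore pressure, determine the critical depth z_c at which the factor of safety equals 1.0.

Setting FS = 1.00 in FS = [c' + γz cos²β tanφ'] / [γz sinβ cosβ] and solving for z:
z = c' / [γ cosβ (FS·sinβ − cosβ·tanφ')]
  = 10.3 / [20.4·cos49.7°·(1.00·sin49.7° − cos49.7°·tan31.6°)]
  = 10.3 / [20.4·0.6468·(1.00·0.7627 − 0.6468·0.6152)]
  = 10.3 / 4.8128 = 2.140 m

z_c = 2.14 m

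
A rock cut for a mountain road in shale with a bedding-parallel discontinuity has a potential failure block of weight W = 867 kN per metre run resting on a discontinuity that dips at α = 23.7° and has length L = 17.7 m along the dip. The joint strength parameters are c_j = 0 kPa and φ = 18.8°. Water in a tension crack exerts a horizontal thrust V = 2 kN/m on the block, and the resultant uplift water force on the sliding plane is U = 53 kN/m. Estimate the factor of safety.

Resolving the block weight along and normal to the plane and applying the Mohr–Coulomb strength on the joint:
N' = W cosα − U − V sinα = 867·cos23.7° − 53 − 2·sin23.7° = 740.1 kN/m
Driving force T = W sinα + V cosα = 867·sin23.7° + 2·cos23.7° = 350.3 kN/m
Resisting force R = c_j·L + N'·tanφ = 0·17.7 + 740.1·tan18.8° = 0.0 + 251.9 = 251.9 kN/m
FS = R / T = 251.9 / 350.3 = 0.719

FS = 0.72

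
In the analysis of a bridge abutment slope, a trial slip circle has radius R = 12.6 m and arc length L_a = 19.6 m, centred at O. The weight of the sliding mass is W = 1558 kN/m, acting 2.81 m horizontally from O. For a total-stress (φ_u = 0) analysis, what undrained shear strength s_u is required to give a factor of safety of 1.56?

FS = s_u·L_a·R / (W·d), so s_u = FS·W·d / (L_a·R).
s_u = 1.56·1558·2.81 / (19.60·12.6) = 6829.6 / 246.96 = 27.65 kPa

s_u = 27.7 kPa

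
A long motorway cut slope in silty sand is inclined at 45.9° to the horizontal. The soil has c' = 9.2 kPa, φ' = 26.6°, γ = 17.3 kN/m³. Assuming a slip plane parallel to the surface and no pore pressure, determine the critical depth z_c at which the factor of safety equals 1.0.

z_c = 2.07 m

Setting FS = 1.00 in FS = [c' + γz cos²β tanφ'] / [γz sinβ cosβ] and solving for z:
z = c' / [γ cosβ (FS·sinβ − cosβ·tanφ')]
  = 9.2 / [17.3·cos45.9°·(1.00·sin45.9° − cos45.9°·tan26.6°)]
  = 9.2 / [17.3·0.6959·(1.00·0.7181 − 0.6959·0.5008)]
  = 9.2 / 4.4502 = 2.067 m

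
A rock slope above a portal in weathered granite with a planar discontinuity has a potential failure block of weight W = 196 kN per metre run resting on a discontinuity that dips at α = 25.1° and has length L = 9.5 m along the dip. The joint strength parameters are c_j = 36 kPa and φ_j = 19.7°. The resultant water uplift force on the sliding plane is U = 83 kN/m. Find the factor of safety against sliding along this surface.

FS = 4.52

Resolving the block weight along and normal to the plane and applying the Mohr–Coulomb strength on the joint:
N' = W cosα − U = 196·cos25.1° − 83 = 94.5 kN/m
Driving force T = W sinα = 196·sin25.1° = 83.1 kN/m
Resisting force R = c_j·L + N'·tanφ_j = 36·9.5 + 94.5·tan19.7° = 342.0 + 33.8 = 375.8 kN/m
FS = R / T = 375.8 / 83.1 = 4.520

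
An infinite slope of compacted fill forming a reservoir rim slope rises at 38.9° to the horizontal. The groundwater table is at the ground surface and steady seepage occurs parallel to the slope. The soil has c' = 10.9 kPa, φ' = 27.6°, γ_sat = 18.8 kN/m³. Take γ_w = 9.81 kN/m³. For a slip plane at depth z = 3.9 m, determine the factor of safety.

FS = 0.61

With seepage parallel to the slope and the water table at the surface, the effective normal stress on the slip plane uses the buoyant unit weight γ' = γ_sat − γ_w while the driving shear stress uses γ_sat:
FS = [c' + γ' z cos²β tanφ'] / [γ_sat z sinβ cosβ]
γ' = 18.8 − 9.81 = 8.99 kN/m³
Numerator = 10.9 + 8.99·3.9·cos²38.9°·tan27.6° = 10.9 + 8.99·3.9·0.6057·0.5228 = 22.001 kPa
Denominator = 18.8·3.9·sin38.9°·cos38.9° = 18.8·3.9·0.6280·0.7782 = 35.832 kPa
FS = 22.001 / 35.832 = 0.614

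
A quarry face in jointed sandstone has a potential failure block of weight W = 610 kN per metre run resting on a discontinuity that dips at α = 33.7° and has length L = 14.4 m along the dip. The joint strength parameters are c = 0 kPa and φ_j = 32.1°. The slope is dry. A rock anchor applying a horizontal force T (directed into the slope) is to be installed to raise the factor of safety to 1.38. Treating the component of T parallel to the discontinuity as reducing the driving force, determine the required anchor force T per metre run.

Resolving forces along and normal to the sliding plane, with the horizontal anchor force T adding T·sinα to the effective normal force and T·cosα acting up the plane against the driving force:
FS = [cL + (W cosα + T sinα) tanφ_j] / [W sinα − T cosα]
Without the anchor: N' = 507.5 kN/m, driving T_d = 338.5 kN/m, resisting R = 0·14.4 + 507.5·tan32.1° = 318.3 kN/m, FS = 0.94.
Setting FS = 1.38 and solving for T:
1.38·(338.5 − T cos33.7°) = 318.3 + T sin33.7°·tan32.1°
T·(sin33.7°·tan32.1° + 1.38·cos33.7°) = 1.38·338.5 − 318.3
T·(0.5548·0.6273 + 1.38·0.8320) = 467.1 − 318.3 = 148.7
T·1.4961 = 148.7
T = 99.4 kN/m

T = 99 kN/m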